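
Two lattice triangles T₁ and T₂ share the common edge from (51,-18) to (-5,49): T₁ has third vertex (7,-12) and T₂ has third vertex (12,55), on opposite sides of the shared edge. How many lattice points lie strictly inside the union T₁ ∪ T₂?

2042

The union is the simple quadrilateral with vertices (51,-18), (7,-12), (-5,49), (12,55) in order.
The shoelace formula gives twice the area as |[51·(-12) − 7·(-18)] + [7·49 − (-5)·(-12)] + [(-5)·55 − 12·49] + [12·(-18) − 51·55]| = 4087, so the area is 4087/2.
Summing gcd(|Δx|,|Δy|) over the edges gives the boundary count: gcd(44,6) + gcd(12,61) + gcd(17,6) + gcd(39,73) = 2+1+1+1 = 5.
By Pick's theorem I = A − B/2 + 1 = 4087/2 − 5/2 + 1 = 2042.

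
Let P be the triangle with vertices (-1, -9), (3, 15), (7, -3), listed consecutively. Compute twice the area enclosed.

Using the shoelace formula, 2A = |[(-1)·15 − 3·(-9)] + [3·(-3) − 7·15] + [7·(-9) − (-1)·(-3)]| = 168, so the area is 84.

168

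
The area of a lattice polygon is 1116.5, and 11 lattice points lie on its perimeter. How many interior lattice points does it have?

From Pick's theorem, I = A − B/2 + 1 = 1116.5 − 11/2 + 1 = 1112.

1112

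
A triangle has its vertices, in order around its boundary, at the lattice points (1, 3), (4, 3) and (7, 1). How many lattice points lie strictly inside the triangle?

Using the shoelace formula, 2A = |[1·3 − 4·3] + [4·1 − 7·3] + [7·3 − 1·1]| = 6, so the area is 3.
Along each edge there are gcd(|Δx|,|Δy|)+1 lattice points, so counting each shared vertex once the boundary has gcd(3,0) + gcd(3,2) + gcd(6,2) = 3+1+2 = 6.
Pick's theorem gives I = A − B/2 + 1 = 3 − 6/2 + 1 = 1.

1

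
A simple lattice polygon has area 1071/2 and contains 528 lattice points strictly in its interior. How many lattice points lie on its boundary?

17

Pick's theorem gives A = I + B/2 − 1, so B = 2(A − I + 1) = 2(1071/2 − 528 + 1) = 17.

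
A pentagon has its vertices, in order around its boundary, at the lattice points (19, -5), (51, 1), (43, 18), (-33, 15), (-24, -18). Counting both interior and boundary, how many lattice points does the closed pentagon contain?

By the shoelace formula, twice the signed area is |(19·1 − 51·(-5)) + (51·18 − 43·1) + (43·15 − (-33)·18) + ((-33)·(-18) − (-24)·15) + ((-24)·(-5) − 19·(-18))| = 3804, so the area is 1902.
Along each edge there are gcd(|Δx|,|Δy|)+1 lattice points, so counting each shared vertex once the boundary has gcd(32,6) + gcd(8,17) + gcd(76,3) + gcd(9,33) + gcd(43,13) = 2+1+1+3+1 = 8.
Pick's theorem gives I = A − B/2 + 1 = 1902 − 8/2 + 1 = 1899, so the closed region contains I + B = 1899 + 8 = 1907 lattice points.

1907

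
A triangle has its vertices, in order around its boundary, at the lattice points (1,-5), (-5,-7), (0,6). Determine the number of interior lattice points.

Using the shoelace formula, 2A = |(1·(-7) − (-5)·(-5)) + ((-5)·6 − 0·(-7)) + (0·(-5) − 1·6)| = 68, so the area is 34.
Along each edge there are gcd(|Δx|,|Δy|)+1 lattice points, so counting each shared vertex once the boundary has gcd(6,2) + gcd(5,13) + gcd(1,11) = 2+1+1 = 4.
By Pick's theorem A = I + B/2 − 1, so I = 34 − 4/2 + 1 = 33.

33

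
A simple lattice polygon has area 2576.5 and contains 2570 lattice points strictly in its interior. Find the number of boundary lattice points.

15

Pick's theorem gives A = I + B/2 − 1, so B = 2(A − I + 1) = 2(2576.5 − 2570 + 1) = 15.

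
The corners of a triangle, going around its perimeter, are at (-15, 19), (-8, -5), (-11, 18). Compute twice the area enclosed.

89

Using the shoelace formula, 2A = |[(-15)·(-5) − (-8)·19] + [(-8)·18 − (-11)·(-5)] + [(-11)·19 − (-15)·18]| = 89, so the area is 89/2.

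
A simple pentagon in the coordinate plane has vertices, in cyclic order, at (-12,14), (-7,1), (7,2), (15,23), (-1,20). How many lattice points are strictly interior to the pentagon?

371

By the shoelace formula, twice the signed area is |[(-12)·1 − (-7)·14] + [(-7)·2 − 7·1] + [7·23 − 15·2] + [15·20 − (-1)·23] + [(-1)·14 − (-12)·20]| = 745, so the area is 372.5.
Along each edge there are gcd(|Δx|,|Δy|)+1 lattice points, so counting each shared vertex once the boundary has gcd(5,13) + gcd(14,1) + gcd(8,21) + gcd(16,3) + gcd(11,6) = 1+1+1+1+1 = 5.
Pick's theorem gives I = A − B/2 + 1 = 372.5 − 5/2 + 1 = 371.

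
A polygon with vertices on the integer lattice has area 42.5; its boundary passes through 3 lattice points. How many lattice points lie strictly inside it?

42

From Pick's theorem, I = A − B/2 + 1 = 42.5 − 3/2 + 1 = 42.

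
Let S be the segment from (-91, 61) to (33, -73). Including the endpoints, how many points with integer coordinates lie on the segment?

The number of lattice points on a segment between lattice points is gcd(|Δx|,|Δy|) + 1 = gcd(124,134) + 1 = 2 + 1 = 3.

3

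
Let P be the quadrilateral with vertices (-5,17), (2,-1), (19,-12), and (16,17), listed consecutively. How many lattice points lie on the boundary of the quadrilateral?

Summing gcd(|Δx|,|Δy|) over the edges gives the boundary count: gcd(7,18) + gcd(17,11) + gcd(3,29) + gcd(21,0) = 1+1+1+21 = 24.

24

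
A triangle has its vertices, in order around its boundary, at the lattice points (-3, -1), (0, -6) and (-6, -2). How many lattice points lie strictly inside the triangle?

8

Using the shoelace formula, 2A = |((-3)·(-6) − 0·(-1)) + (0·(-2) − (-6)·(-6)) + ((-6)·(-1) − (-3)·(-2))| = 18, so the area is 9.
The number of boundary lattice points is Σ gcd(|Δx|,|Δy|) = gcd(3,5) + gcd(6,4) + gcd(3,1) = 1+2+1 = 4.
By Pick's theorem A = I + B/2 − 1, so I = 9 − 4/2 + 1 = 8.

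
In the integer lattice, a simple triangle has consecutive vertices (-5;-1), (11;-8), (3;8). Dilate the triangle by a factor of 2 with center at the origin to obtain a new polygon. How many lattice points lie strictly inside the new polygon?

The shoelace formula gives twice the area as |[(-5)·(-8) − 11·(-1)] + [11·8 − 3·(-8)] + [3·(-1) − (-5)·8]| = 200, so the area is 100.
Along each edge there are gcd(|Δx|,|Δy|)+1 lattice points, so counting each shared vertex once the boundary has gcd(16,7) + gcd(8,16) + gcd(8,9) = 1+8+1 = 10.
Scaling by 2 multiplies the area by 2² = 4 (so the new area is 400) and multiplies the boundary lattice-point count by 2, giving 20.
By Pick's theorem, the interior count of the dilated polygon is 400 − 20/2 + 1 = 391.

391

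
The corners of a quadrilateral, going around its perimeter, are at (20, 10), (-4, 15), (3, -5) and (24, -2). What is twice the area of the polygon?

The shoelace formula gives twice the area as |[20·15 − (-4)·10] + [(-4)·(-5) − 3·15] + [3·(-2) − 24·(-5)] + [24·10 − 20·(-2)]| = 709, so the area is 709/2.

709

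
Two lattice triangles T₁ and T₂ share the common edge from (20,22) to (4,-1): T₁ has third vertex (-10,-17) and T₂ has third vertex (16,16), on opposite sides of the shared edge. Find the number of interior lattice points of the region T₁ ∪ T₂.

32

The union is the simple quadrilateral with vertices (20,22), (-10,-17), (4,-1), (16,16) in order.
The shoelace formula gives twice the area as |[20·(-17) − (-10)·22] + [(-10)·(-1) − 4·(-17)] + [4·16 − 16·(-1)] + [16·22 − 20·16]| = 70, so the area is 35.
The number of boundary lattice points is Σ gcd(|Δx|,|Δy|) = gcd(30,39) + gcd(14,16) + gcd(12,17) + gcd(4,6) = 3+2+1+2 = 8.
By Pick's theorem I = A − B/2 + 1 = 35 − 8/2 + 1 = 32.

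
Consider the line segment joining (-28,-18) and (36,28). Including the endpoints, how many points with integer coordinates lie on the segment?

3

The number of lattice points on a segment between lattice points is gcd(|Δx|,|Δy|) + 1 = gcd(64,46) + 1 = 2 + 1 = 3.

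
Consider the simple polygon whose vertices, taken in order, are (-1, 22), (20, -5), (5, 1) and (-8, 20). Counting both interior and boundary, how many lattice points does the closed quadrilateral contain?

The shoelace formula gives twice the area as |((-1)·(-5) − 20·22) + (20·1 − 5·(-5)) + (5·20 − (-8)·1) + ((-8)·22 − (-1)·20)| = 438, so the area is 219.
Along each edge there are gcd(|Δx|,|Δy|)+1 lattice points, so counting each shared vertex once the boundary has gcd(21,27) + gcd(15,6) + gcd(13,19) + gcd(7,2) = 3+3+1+1 = 8.
Pick's theorem gives I = A − B/2 + 1 = 219 − 8/2 + 1 = 216, so the closed region contains I + B = 216 + 8 = 224 lattice points.

224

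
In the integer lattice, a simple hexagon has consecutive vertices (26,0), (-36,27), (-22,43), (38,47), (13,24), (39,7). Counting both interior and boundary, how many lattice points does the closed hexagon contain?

By the shoelace formula, twice the signed area is |(26·27 − (-36)·0) + ((-36)·43 − (-22)·27) + ((-22)·47 − 38·43) + (38·24 − 13·47) + (13·7 − 39·24) + (39·0 − 26·7)| = 3646, so the area is 1823.
Summing gcd(|Δx|,|Δy|) over the edges gives the boundary count: gcd(62,27) + gcd(14,16) + gcd(60,4) + gcd(25,23) + gcd(26,17) + gcd(13,7) = 1+2+4+1+1+1 = 10.
Pick's theorem gives I = A − B/2 + 1 = 1823 − 10/2 + 1 = 1819, so the closed region contains I + B = 1819 + 10 = 1829 lattice points.

1829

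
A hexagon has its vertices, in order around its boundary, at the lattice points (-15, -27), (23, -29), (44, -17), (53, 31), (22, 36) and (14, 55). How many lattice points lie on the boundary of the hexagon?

Along each edge there are gcd(|Δx|,|Δy|)+1 lattice points, so counting each shared vertex once the boundary has gcd(38,2) + gcd(21,12) + gcd(9,48) + gcd(31,5) + gcd(8,19) + gcd(29,82) = 2+3+3+1+1+1 = 11.

11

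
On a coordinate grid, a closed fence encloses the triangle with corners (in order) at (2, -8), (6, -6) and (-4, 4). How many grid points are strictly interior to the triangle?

By the shoelace formula, twice the signed area is |(2·(-6) − 6·(-8)) + (6·4 − (-4)·(-6)) + ((-4)·(-8) − 2·4)| = 60, so the area is 30.
Along each edge there are gcd(|Δx|,|Δy|)+1 lattice points, so counting each shared vertex once the boundary has gcd(4,2) + gcd(10,10) + gcd(6,12) = 2+10+6 = 18.
By Pick's theorem A = I + B/2 − 1, so I = 30 − 18/2 + 1 = 22.

22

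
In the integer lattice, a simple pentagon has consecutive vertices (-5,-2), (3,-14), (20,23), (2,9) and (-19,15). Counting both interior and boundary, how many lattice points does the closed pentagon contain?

By the shoelace formula, twice the signed area is |[(-5)·(-14) − 3·(-2)] + [3·23 − 20·(-14)] + [20·9 − 2·23] + [2·15 − (-19)·9] + [(-19)·(-2) − (-5)·15]| = 873, so the area is 436.5.
Along each edge there are gcd(|Δx|,|Δy|)+1 lattice points, so counting each shared vertex once the boundary has gcd(8,12) + gcd(17,37) + gcd(18,14) + gcd(21,6) + gcd(14,17) = 4+1+2+3+1 = 11.
Pick's theorem gives I = A − B/2 + 1 = 436.5 − 11/2 + 1 = 432, so the closed region contains I + B = 432 + 11 = 443 lattice points.

443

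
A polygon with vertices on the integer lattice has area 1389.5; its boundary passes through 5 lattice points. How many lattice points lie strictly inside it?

Pick's theorem A = I + B/2 − 1 rearranges to I = A − B/2 + 1 = 1389.5 − 5/2 + 1 = 1388.

1388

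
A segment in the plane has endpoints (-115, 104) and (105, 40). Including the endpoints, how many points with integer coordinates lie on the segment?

The number of lattice points on a segment between lattice points is gcd(|Δx|,|Δy|) + 1 = gcd(220,64) + 1 = 4 + 1 = 5.

5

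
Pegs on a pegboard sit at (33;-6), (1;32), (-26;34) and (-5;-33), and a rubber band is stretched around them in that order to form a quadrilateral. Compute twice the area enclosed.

The shoelace formula gives twice the area as |(33·32 − 1·(-6)) + (1·34 − (-26)·32) + ((-26)·(-33) − (-5)·34) + ((-5)·(-6) − 33·(-33))| = 4075, so the area is 4075/2.

4075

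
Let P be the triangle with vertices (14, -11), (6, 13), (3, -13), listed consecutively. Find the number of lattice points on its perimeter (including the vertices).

The number of boundary lattice points is Σ gcd(|Δx|,|Δy|) = gcd(8,24) + gcd(3,26) + gcd(11,2) = 8+1+1 = 10.

10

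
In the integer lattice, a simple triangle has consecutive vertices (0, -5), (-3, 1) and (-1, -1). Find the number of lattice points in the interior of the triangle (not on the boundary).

1

The shoelace formula gives twice the area as |(0·1 − (-3)·(-5)) + ((-3)·(-1) − (-1)·1) + ((-1)·(-5) − 0·(-1))| = 6, so the area is 3.
The number of boundary lattice points is Σ gcd(|Δx|,|Δy|) = gcd(3,6) + gcd(2,2) + gcd(1,4) = 3+2+1 = 6.
By Pick's theorem A = I + B/2 − 1, so I = 3 − 6/2 + 1 = 1.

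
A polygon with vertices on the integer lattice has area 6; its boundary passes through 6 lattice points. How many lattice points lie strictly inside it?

Pick's theorem A = I + B/2 − 1 rearranges to I = A − B/2 + 1 = 6 − 6/2 + 1 = 4.

4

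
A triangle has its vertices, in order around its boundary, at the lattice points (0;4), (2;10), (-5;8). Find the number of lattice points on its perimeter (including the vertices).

4

The number of boundary lattice points is Σ gcd(|Δx|,|Δy|) = gcd(2,6) + gcd(7,2) + gcd(5,4) = 2+1+1 = 4.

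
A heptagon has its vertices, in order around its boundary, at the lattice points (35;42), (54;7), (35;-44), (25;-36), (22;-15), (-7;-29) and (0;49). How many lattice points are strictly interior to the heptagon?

3587

Using the shoelace formula, 2A = |(35·7 − 54·42) + (54·(-44) − 35·7) + (35·(-36) − 25·(-44)) + (25·(-15) − 22·(-36)) + (22·(-29) − (-7)·(-15)) + ((-7)·49 − 0·(-29)) + (0·42 − 35·49)| = 7188, so the area is 3594.
Summing gcd(|Δx|,|Δy|) over the edges gives the boundary count: gcd(19,35) + gcd(19,51) + gcd(10,8) + gcd(3,21) + gcd(29,14) + gcd(7,78) + gcd(35,7) = 1+1+2+3+1+1+7 = 16.
Pick's theorem gives I = A − B/2 + 1 = 3594 − 16/2 + 1 = 3587.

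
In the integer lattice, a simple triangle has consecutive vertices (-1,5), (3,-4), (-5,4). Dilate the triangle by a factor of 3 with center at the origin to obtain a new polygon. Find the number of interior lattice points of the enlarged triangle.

Using the shoelace formula, 2A = |[(-1)·(-4) − 3·5] + [3·4 − (-5)·(-4)] + [(-5)·5 − (-1)·4]| = 40, so the area is 20.
Summing gcd(|Δx|,|Δy|) over the edges gives the boundary count: gcd(4,9) + gcd(8,8) + gcd(4,1) = 1+8+1 = 10.
Scaling by 3 multiplies the area by 3² = 9 (so the new area is 180) and multiplies the boundary lattice-point count by 3, giving 30.
By Pick's theorem, the interior count of the dilated polygon is 180 − 30/2 + 1 = 166.

166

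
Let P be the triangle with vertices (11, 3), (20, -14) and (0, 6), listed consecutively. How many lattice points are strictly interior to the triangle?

70

Using the shoelace formula, 2A = |(11·(-14) − 20·3) + (20·6 − 0·(-14)) + (0·3 − 11·6)| = 160, so the area is 80.
The number of boundary lattice points is Σ gcd(|Δx|,|Δy|) = gcd(9,17) + gcd(20,20) + gcd(11,3) = 1+20+1 = 22.
By Pick's theorem A = I + B/2 − 1, so I = 80 − 22/2 + 1 = 70.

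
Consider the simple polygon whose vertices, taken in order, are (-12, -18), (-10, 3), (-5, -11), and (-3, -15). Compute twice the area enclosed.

Using the shoelace formula, 2A = |[(-12)·3 − (-10)·(-18)] + [(-10)·(-11) − (-5)·3] + [(-5)·(-15) − (-3)·(-11)] + [(-3)·(-18) − (-12)·(-15)]| = 175, so the area is 87.5.

175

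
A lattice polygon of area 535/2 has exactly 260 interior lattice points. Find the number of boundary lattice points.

17

Pick's theorem gives A = I + B/2 − 1, so B = 2(A − I + 1) = 2(535/2 − 260 + 1) = 17.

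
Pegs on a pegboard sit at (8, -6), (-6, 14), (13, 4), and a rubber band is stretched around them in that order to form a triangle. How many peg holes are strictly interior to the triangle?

117

Using the shoelace formula, 2A = |(8·14 − (-6)·(-6)) + ((-6)·4 − 13·14) + (13·(-6) − 8·4)| = 240, so the area is 120.
The number of boundary lattice points is Σ gcd(|Δx|,|Δy|) = gcd(14,20) + gcd(19,10) + gcd(5,10) = 2+1+5 = 8.
By Pick's theorem A = I + B/2 − 1, so I = 120 − 8/2 + 1 = 117.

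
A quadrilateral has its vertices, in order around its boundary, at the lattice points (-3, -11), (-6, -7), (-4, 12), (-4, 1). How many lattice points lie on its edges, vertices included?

Along each edge there are gcd(|Δx|,|Δy|)+1 lattice points, so counting each shared vertex once the boundary has gcd(3,4) + gcd(2,19) + gcd(0,11) + gcd(1,12) = 1+1+11+1 = 14.

14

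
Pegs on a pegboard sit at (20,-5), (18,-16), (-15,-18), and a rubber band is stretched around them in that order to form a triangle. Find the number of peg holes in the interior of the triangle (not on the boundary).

Using the shoelace formula, 2A = |(20·(-16) − 18·(-5)) + (18·(-18) − (-15)·(-16)) + ((-15)·(-5) − 20·(-18))| = 359, so the area is 179.5.
The number of boundary lattice points is Σ gcd(|Δx|,|Δy|) = gcd(2,11) + gcd(33,2) + gcd(35,13) = 1+1+1 = 3.
Pick's theorem gives I = A − B/2 + 1 = 179.5 − 3/2 + 1 = 179.

179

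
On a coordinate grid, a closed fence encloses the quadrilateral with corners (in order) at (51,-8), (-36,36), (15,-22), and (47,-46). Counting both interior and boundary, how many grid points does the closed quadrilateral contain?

The shoelace formula gives twice the area as |(51·36 − (-36)·(-8)) + ((-36)·(-22) − 15·36) + (15·(-46) − 47·(-22)) + (47·(-8) − 51·(-46))| = 4114, so the area is 2057.
Summing gcd(|Δx|,|Δy|) over the edges gives the boundary count: gcd(87,44) + gcd(51,58) + gcd(32,24) + gcd(4,38) = 1+1+8+2 = 12.
Pick's theorem gives I = A − B/2 + 1 = 2057 − 12/2 + 1 = 2052, so the closed region contains I + B = 2052 + 12 = 2064 lattice points.

2064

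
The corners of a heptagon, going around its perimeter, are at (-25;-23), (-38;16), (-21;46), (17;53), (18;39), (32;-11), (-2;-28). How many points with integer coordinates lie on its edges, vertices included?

Along each edge there are gcd(|Δx|,|Δy|)+1 lattice points, so counting each shared vertex once the boundary has gcd(13,39) + gcd(17,30) + gcd(38,7) + gcd(1,14) + gcd(14,50) + gcd(34,17) + gcd(23,5) = 13+1+1+1+2+17+1 = 36.

36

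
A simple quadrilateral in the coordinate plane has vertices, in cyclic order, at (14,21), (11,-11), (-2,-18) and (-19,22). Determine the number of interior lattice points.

848

The shoelace formula gives twice the area as |(14·(-11) − 11·21) + (11·(-18) − (-2)·(-11)) + ((-2)·22 − (-19)·(-18)) + ((-19)·21 − 14·22)| = 1698, so the area is 849.
The number of boundary lattice points is Σ gcd(|Δx|,|Δy|) = gcd(3,32) + gcd(13,7) + gcd(17,40) + gcd(33,1) = 1+1+1+1 = 4.
Pick's theorem gives I = A − B/2 + 1 = 849 − 4/2 + 1 = 848.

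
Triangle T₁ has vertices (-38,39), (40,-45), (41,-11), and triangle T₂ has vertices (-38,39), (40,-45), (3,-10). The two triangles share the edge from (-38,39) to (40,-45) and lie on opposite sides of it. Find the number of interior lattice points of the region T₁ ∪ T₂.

The union is the simple quadrilateral with vertices (-38,39), (41,-11), (40,-45), (3,-10) in order.
By the shoelace formula, twice the signed area is |[(-38)·(-11) − 41·39] + [41·(-45) − 40·(-11)] + [40·(-10) − 3·(-45)] + [3·39 − (-38)·(-10)]| = 3114, so the area is 1557.
The number of boundary lattice points is Σ gcd(|Δx|,|Δy|) = gcd(79,50) + gcd(1,34) + gcd(37,35) + gcd(41,49) = 1+1+1+1 = 4.
By Pick's theorem I = A − B/2 + 1 = 1557 − 4/2 + 1 = 1556.

1556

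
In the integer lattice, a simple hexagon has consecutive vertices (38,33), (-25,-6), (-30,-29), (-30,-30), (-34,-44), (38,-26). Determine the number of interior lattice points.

The shoelace formula gives twice the area as |[38·(-6) − (-25)·33] + [(-25)·(-29) − (-30)·(-6)] + [(-30)·(-30) − (-30)·(-29)] + [(-30)·(-44) − (-34)·(-30)] + [(-34)·(-26) − 38·(-44)] + [38·33 − 38·(-26)]| = 6270, so the area is 3135.
The number of boundary lattice points is Σ gcd(|Δx|,|Δy|) = gcd(63,39) + gcd(5,23) + gcd(0,1) + gcd(4,14) + gcd(72,18) + gcd(0,59) = 3+1+1+2+18+59 = 84.
By Pick's theorem A = I + B/2 − 1, so I = 3135 − 84/2 + 1 = 3094.

3094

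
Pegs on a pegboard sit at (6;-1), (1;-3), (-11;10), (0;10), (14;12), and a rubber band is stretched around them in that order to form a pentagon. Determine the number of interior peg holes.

The shoelace formula gives twice the area as |(6·(-3) − 1·(-1)) + (1·10 − (-11)·(-3)) + ((-11)·10 − 0·10) + (0·12 − 14·10) + (14·(-1) − 6·12)| = 376, so the area is 188.
Along each edge there are gcd(|Δx|,|Δy|)+1 lattice points, so counting each shared vertex once the boundary has gcd(5,2) + gcd(12,13) + gcd(11,0) + gcd(14,2) + gcd(8,13) = 1+1+11+2+1 = 16.
Pick's theorem gives I = A − B/2 + 1 = 188 − 16/2 + 1 = 181.

181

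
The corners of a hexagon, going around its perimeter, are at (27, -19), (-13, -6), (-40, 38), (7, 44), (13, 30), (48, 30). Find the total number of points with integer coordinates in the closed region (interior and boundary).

The shoelace formula gives twice the area as |[27·(-6) − (-13)·(-19)] + [(-13)·38 − (-40)·(-6)] + [(-40)·44 − 7·38] + [7·30 − 13·44] + [13·30 − 48·30] + [48·(-19) − 27·30]| = 6303, so the area is 6303/2.
Summing gcd(|Δx|,|Δy|) over the edges gives the boundary count: gcd(40,13) + gcd(27,44) + gcd(47,6) + gcd(6,14) + gcd(35,0) + gcd(21,49) = 1+1+1+2+35+7 = 47.
Pick's theorem gives I = A − B/2 + 1 = 6303/2 − 47/2 + 1 = 3129, so the closed region contains I + B = 3129 + 47 = 3176 lattice points.

3176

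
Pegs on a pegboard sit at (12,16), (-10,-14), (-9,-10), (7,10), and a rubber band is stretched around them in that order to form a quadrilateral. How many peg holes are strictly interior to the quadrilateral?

28

The shoelace formula gives twice the area as |(12·(-14) − (-10)·16) + ((-10)·(-10) − (-9)·(-14)) + ((-9)·10 − 7·(-10)) + (7·16 − 12·10)| = 62, so the area is 31.
Summing gcd(|Δx|,|Δy|) over the edges gives the boundary count: gcd(22,30) + gcd(1,4) + gcd(16,20) + gcd(5,6) = 2+1+4+1 = 8.
Pick's theorem gives I = A − B/2 + 1 = 31 − 8/2 + 1 = 28.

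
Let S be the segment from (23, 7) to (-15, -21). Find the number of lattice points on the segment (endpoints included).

The number of lattice points on a segment between lattice points is gcd(|Δx|,|Δy|) + 1 = gcd(38,28) + 1 = 2 + 1 = 3.

3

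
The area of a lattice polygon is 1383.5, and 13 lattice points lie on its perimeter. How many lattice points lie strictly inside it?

1378

Pick's theorem A = I + B/2 − 1 rearranges to I = A − B/2 + 1 = 1383.5 − 13/2 + 1 = 1378.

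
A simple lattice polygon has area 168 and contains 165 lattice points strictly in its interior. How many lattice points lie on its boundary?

Pick's theorem gives A = I + B/2 − 1, so B = 2(A − I + 1) = 2(168 − 165 + 1) = 8.

8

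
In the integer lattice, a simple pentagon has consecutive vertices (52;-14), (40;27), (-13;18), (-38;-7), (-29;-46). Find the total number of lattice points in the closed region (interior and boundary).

4093

By the shoelace formula, twice the signed area is |[52·27 − 40·(-14)] + [40·18 − (-13)·27] + [(-13)·(-7) − (-38)·18] + [(-38)·(-46) − (-29)·(-7)] + [(-29)·(-14) − 52·(-46)]| = 8153, so the area is 8153/2.
Along each edge there are gcd(|Δx|,|Δy|)+1 lattice points, so counting each shared vertex once the boundary has gcd(12,41) + gcd(53,9) + gcd(25,25) + gcd(9,39) + gcd(81,32) = 1+1+25+3+1 = 31.
Pick's theorem gives I = A − B/2 + 1 = 8153/2 − 31/2 + 1 = 4062, so the closed region contains I + B = 4062 + 31 = 4093 lattice points.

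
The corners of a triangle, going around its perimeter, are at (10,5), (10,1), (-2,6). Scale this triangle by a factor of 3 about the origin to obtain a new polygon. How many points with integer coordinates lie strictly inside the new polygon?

By the shoelace formula, twice the signed area is |(10·1 − 10·5) + (10·6 − (-2)·1) + ((-2)·5 − 10·6)| = 48, so the area is 24.
Along each edge there are gcd(|Δx|,|Δy|)+1 lattice points, so counting each shared vertex once the boundary has gcd(0,4) + gcd(12,5) + gcd(12,1) = 4+1+1 = 6.
Scaling by 3 multiplies the area by 3² = 9 (so the new area is 216) and multiplies the boundary lattice-point count by 3, giving 18.
By Pick's theorem, the interior count of the dilated polygon is 216 − 18/2 + 1 = 208.

208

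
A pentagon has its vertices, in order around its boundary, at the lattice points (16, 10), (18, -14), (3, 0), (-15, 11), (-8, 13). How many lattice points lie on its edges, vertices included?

8

Along each edge there are gcd(|Δx|,|Δy|)+1 lattice points, so counting each shared vertex once the boundary has gcd(2,24) + gcd(15,14) + gcd(18,11) + gcd(7,2) + gcd(24,3) = 2+1+1+1+3 = 8.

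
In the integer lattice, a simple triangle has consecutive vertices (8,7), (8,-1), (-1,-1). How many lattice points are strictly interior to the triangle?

28

The shoelace formula gives twice the area as |[8·(-1) − 8·7] + [8·(-1) − (-1)·(-1)] + [(-1)·7 − 8·(-1)]| = 72, so the area is 36.
Summing gcd(|Δx|,|Δy|) over the edges gives the boundary count: gcd(0,8) + gcd(9,0) + gcd(9,8) = 8+9+1 = 18.
By Pick's theorem A = I + B/2 − 1, so I = 36 − 18/2 + 1 = 28.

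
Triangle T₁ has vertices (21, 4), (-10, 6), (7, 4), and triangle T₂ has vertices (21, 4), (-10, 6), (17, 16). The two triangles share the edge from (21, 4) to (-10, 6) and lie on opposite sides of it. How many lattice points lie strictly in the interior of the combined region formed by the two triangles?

187

The union is the simple quadrilateral with vertices (21, 4), (7, 4), (-10, 6), (17, 16) in order.
By the shoelace formula, twice the signed area is |(21·4 − 7·4) + (7·6 − (-10)·4) + ((-10)·16 − 17·6) + (17·4 − 21·16)| = 392, so the area is 196.
Summing gcd(|Δx|,|Δy|) over the edges gives the boundary count: gcd(14,0) + gcd(17,2) + gcd(27,10) + gcd(4,12) = 14+1+1+4 = 20.
By Pick's theorem I = A − B/2 + 1 = 196 − 20/2 + 1 = 187.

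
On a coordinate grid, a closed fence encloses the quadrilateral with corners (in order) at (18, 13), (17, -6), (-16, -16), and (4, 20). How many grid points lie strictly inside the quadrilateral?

Using the shoelace formula, 2A = |[18·(-6) − 17·13] + [17·(-16) − (-16)·(-6)] + [(-16)·20 − 4·(-16)] + [4·13 − 18·20]| = 1261, so the area is 630.5.
Along each edge there are gcd(|Δx|,|Δy|)+1 lattice points, so counting each shared vertex once the boundary has gcd(1,19) + gcd(33,10) + gcd(20,36) + gcd(14,7) = 1+1+4+7 = 13.
Pick's theorem gives I = A − B/2 + 1 = 630.5 − 13/2 + 1 = 625.

625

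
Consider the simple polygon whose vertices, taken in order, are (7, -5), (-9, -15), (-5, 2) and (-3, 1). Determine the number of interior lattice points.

By the shoelace formula, twice the signed area is |[7·(-15) − (-9)·(-5)] + [(-9)·2 − (-5)·(-15)] + [(-5)·1 − (-3)·2] + [(-3)·(-5) − 7·1]| = 234, so the area is 117.
Summing gcd(|Δx|,|Δy|) over the edges gives the boundary count: gcd(16,10) + gcd(4,17) + gcd(2,1) + gcd(10,6) = 2+1+1+2 = 6.
By Pick's theorem A = I + B/2 − 1, so I = 117 − 6/2 + 1 = 115.

115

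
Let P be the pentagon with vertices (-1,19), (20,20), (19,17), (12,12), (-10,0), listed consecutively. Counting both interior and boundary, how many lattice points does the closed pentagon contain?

By the shoelace formula, twice the signed area is |((-1)·20 − 20·19) + (20·17 − 19·20) + (19·12 − 12·17) + (12·0 − (-10)·12) + ((-10)·19 − (-1)·0)| = 486, so the area is 243.
Along each edge there are gcd(|Δx|,|Δy|)+1 lattice points, so counting each shared vertex once the boundary has gcd(21,1) + gcd(1,3) + gcd(7,5) + gcd(22,12) + gcd(9,19) = 1+1+1+2+1 = 6.
Pick's theorem gives I = A − B/2 + 1 = 243 − 6/2 + 1 = 241, so the closed region contains I + B = 241 + 6 = 247 lattice points.

247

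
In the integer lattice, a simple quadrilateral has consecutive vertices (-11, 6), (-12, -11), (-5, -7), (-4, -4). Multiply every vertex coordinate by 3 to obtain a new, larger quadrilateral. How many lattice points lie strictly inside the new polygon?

Using the shoelace formula, 2A = |[(-11)·(-11) − (-12)·6] + [(-12)·(-7) − (-5)·(-11)] + [(-5)·(-4) − (-4)·(-7)] + [(-4)·6 − (-11)·(-4)]| = 146, so the area is 73.
The number of boundary lattice points is Σ gcd(|Δx|,|Δy|) = gcd(1,17) + gcd(7,4) + gcd(1,3) + gcd(7,10) = 1+1+1+1 = 4.
Scaling by 3 multiplies the area by 3² = 9 (so the new area is 657) and multiplies the boundary lattice-point count by 3, giving 12.
By Pick's theorem, the interior count of the dilated polygon is 657 − 12/2 + 1 = 652.

652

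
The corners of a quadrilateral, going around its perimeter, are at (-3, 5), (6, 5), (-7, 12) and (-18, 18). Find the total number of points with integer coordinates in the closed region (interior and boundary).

65

The shoelace formula gives twice the area as |((-3)·5 − 6·5) + (6·12 − (-7)·5) + ((-7)·18 − (-18)·12) + ((-18)·5 − (-3)·18)| = 116, so the area is 58.
Along each edge there are gcd(|Δx|,|Δy|)+1 lattice points, so counting each shared vertex once the boundary has gcd(9,0) + gcd(13,7) + gcd(11,6) + gcd(15,13) = 9+1+1+1 = 12.
Pick's theorem gives I = A − B/2 + 1 = 58 − 12/2 + 1 = 53, so the closed region contains I + B = 53 + 12 = 65 lattice points.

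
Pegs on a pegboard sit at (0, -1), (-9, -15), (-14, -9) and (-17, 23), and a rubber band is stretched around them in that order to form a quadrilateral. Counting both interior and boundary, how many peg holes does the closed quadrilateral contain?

301

Using the shoelace formula, 2A = |(0·(-15) − (-9)·(-1)) + ((-9)·(-9) − (-14)·(-15)) + ((-14)·23 − (-17)·(-9)) + ((-17)·(-1) − 0·23)| = 596, so the area is 298.
Along each edge there are gcd(|Δx|,|Δy|)+1 lattice points, so counting each shared vertex once the boundary has gcd(9,14) + gcd(5,6) + gcd(3,32) + gcd(17,24) = 1+1+1+1 = 4.
Pick's theorem gives I = A − B/2 + 1 = 298 − 4/2 + 1 = 297, so the closed region contains I + B = 297 + 4 = 301 lattice points.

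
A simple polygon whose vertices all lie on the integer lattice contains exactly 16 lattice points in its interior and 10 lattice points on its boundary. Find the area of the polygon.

By Pick's theorem, A = I + B/2 − 1 = 16 + 10/2 − 1 = 20.

20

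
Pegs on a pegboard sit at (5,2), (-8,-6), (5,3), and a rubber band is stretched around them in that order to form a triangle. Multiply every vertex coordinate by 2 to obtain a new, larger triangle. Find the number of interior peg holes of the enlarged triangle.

24

The shoelace formula gives twice the area as |(5·(-6) − (-8)·2) + ((-8)·3 − 5·(-6)) + (5·2 − 5·3)| = 13, so the area is 13/2.
The number of boundary lattice points is Σ gcd(|Δx|,|Δy|) = gcd(13,8) + gcd(13,9) + gcd(0,1) = 1+1+1 = 3.
Scaling by 2 multiplies the area by 2² = 4 (so the new area is 26) and multiplies the boundary lattice-point count by 2, giving 6.
By Pick's theorem, the interior count of the dilated polygon is 26 − 6/2 + 1 = 24.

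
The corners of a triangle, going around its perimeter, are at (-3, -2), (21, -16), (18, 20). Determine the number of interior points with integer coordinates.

409

Using the shoelace formula, 2A = |[(-3)·(-16) − 21·(-2)] + [21·20 − 18·(-16)] + [18·(-2) − (-3)·20]| = 822, so the area is 411.
Along each edge there are gcd(|Δx|,|Δy|)+1 lattice points, so counting each shared vertex once the boundary has gcd(24,14) + gcd(3,36) + gcd(21,22) = 2+3+1 = 6.
Pick's theorem gives I = A − B/2 + 1 = 411 − 6/2 + 1 = 409.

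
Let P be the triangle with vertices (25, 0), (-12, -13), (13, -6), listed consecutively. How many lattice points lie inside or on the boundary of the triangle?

38

Using the shoelace formula, 2A = |(25·(-13) − (-12)·0) + ((-12)·(-6) − 13·(-13)) + (13·0 − 25·(-6))| = 66, so the area is 33.
The number of boundary lattice points is Σ gcd(|Δx|,|Δy|) = gcd(37,13) + gcd(25,7) + gcd(12,6) = 1+1+6 = 8.
Pick's theorem gives I = A − B/2 + 1 = 33 − 8/2 + 1 = 30, so the closed region contains I + B = 30 + 8 = 38 lattice points.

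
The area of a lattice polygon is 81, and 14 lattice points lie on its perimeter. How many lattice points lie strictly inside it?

From Pick's theorem, I = A − B/2 + 1 = 81 − 14/2 + 1 = 75.

75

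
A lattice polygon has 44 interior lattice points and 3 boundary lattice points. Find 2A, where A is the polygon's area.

Pick's theorem states A = I + B/2 − 1, so A = 44 + 3/2 − 1 = 89/2.
Hence 2A = 89.

89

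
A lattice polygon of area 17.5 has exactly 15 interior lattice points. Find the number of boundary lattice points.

Pick's theorem gives A = I + B/2 − 1, so B = 2(A − I + 1) = 2(17.5 − 15 + 1) = 7.

7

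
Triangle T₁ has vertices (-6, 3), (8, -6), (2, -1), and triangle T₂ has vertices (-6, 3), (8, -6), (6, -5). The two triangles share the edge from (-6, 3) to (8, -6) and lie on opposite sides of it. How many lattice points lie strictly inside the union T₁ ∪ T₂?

The union is the simple quadrilateral with vertices (-6, 3), (2, -1), (8, -6), (6, -5) in order.
Using the shoelace formula, 2A = |[(-6)·(-1) − 2·3] + [2·(-6) − 8·(-1)] + [8·(-5) − 6·(-6)] + [6·3 − (-6)·(-5)]| = 20, so the area is 10.
Summing gcd(|Δx|,|Δy|) over the edges gives the boundary count: gcd(8,4) + gcd(6,5) + gcd(2,1) + gcd(12,8) = 4+1+1+4 = 10.
By Pick's theorem I = A − B/2 + 1 = 10 − 10/2 + 1 = 6.

6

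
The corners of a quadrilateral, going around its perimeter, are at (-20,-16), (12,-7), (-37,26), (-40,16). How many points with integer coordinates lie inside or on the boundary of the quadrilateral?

901

Using the shoelace formula, 2A = |((-20)·(-7) − 12·(-16)) + (12·26 − (-37)·(-7)) + ((-37)·16 − (-40)·26) + ((-40)·(-16) − (-20)·16)| = 1793, so the area is 896.5.
Summing gcd(|Δx|,|Δy|) over the edges gives the boundary count: gcd(32,9) + gcd(49,33) + gcd(3,10) + gcd(20,32) = 1+1+1+4 = 7.
Pick's theorem gives I = A − B/2 + 1 = 896.5 − 7/2 + 1 = 894, so the closed region contains I + B = 894 + 7 = 901 lattice points.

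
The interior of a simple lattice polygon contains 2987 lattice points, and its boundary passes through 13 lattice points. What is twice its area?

Pick's theorem states A = I + B/2 − 1, so A = 2987 + 13/2 − 1 = 5985/2.
Hence 2A = 5985.

5985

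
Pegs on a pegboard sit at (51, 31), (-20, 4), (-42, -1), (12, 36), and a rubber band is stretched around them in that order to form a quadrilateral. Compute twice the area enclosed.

Using the shoelace formula, 2A = |(51·4 − (-20)·31) + ((-20)·(-1) − (-42)·4) + ((-42)·36 − 12·(-1)) + (12·31 − 51·36)| = 1952, so the area is 976.

1952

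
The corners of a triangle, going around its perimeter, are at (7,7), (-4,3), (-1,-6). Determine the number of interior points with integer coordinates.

By the shoelace formula, twice the signed area is |(7·3 − (-4)·7) + ((-4)·(-6) − (-1)·3) + ((-1)·7 − 7·(-6))| = 111, so the area is 111/2.
Summing gcd(|Δx|,|Δy|) over the edges gives the boundary count: gcd(11,4) + gcd(3,9) + gcd(8,13) = 1+3+1 = 5.
Pick's theorem gives I = A − B/2 + 1 = 111/2 − 5/2 + 1 = 54.

54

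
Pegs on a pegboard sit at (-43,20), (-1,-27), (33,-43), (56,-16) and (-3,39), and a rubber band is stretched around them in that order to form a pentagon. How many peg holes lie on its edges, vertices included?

6

Summing gcd(|Δx|,|Δy|) over the edges gives the boundary count: gcd(42,47) + gcd(34,16) + gcd(23,27) + gcd(59,55) + gcd(40,19) = 1+2+1+1+1 = 6.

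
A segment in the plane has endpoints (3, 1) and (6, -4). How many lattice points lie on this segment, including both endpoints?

2

The number of lattice points on a segment between lattice points is gcd(|Δx|,|Δy|) + 1 = gcd(3,5) + 1 = 1 + 1 = 2.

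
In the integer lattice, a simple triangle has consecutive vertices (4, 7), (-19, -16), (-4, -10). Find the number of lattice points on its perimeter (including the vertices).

27

Summing gcd(|Δx|,|Δy|) over the edges gives the boundary count: gcd(23,23) + gcd(15,6) + gcd(8,17) = 23+3+1 = 27.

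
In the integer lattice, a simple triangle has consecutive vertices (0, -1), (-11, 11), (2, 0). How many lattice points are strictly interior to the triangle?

Using the shoelace formula, 2A = |[0·11 − (-11)·(-1)] + [(-11)·0 − 2·11] + [2·(-1) − 0·0]| = 35, so the area is 35/2.
Along each edge there are gcd(|Δx|,|Δy|)+1 lattice points, so counting each shared vertex once the boundary has gcd(11,12) + gcd(13,11) + gcd(2,1) = 1+1+1 = 3.
By Pick's theorem A = I + B/2 − 1, so I = 35/2 − 3/2 + 1 = 17.

17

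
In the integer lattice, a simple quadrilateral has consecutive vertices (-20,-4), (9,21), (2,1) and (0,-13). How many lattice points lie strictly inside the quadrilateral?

350

Using the shoelace formula, 2A = |[(-20)·21 − 9·(-4)] + [9·1 − 2·21] + [2·(-13) − 0·1] + [0·(-4) − (-20)·(-13)]| = 703, so the area is 351.5.
Summing gcd(|Δx|,|Δy|) over the edges gives the boundary count: gcd(29,25) + gcd(7,20) + gcd(2,14) + gcd(20,9) = 1+1+2+1 = 5.
By Pick's theorem A = I + B/2 − 1, so I = 351.5 − 5/2 + 1 = 350.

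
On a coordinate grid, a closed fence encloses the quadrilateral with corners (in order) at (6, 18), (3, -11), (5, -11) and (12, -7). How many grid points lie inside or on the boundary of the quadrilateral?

The shoelace formula gives twice the area as |(6·(-11) − 3·18) + (3·(-11) − 5·(-11)) + (5·(-7) − 12·(-11)) + (12·18 − 6·(-7))| = 257, so the area is 257/2.
Summing gcd(|Δx|,|Δy|) over the edges gives the boundary count: gcd(3,29) + gcd(2,0) + gcd(7,4) + gcd(6,25) = 1+2+1+1 = 5.
Pick's theorem gives I = A − B/2 + 1 = 257/2 − 5/2 + 1 = 127, so the closed region contains I + B = 127 + 5 = 132 lattice points.

132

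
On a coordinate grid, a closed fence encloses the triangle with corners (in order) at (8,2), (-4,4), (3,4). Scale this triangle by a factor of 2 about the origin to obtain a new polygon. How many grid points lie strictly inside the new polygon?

By the shoelace formula, twice the signed area is |(8·4 − (-4)·2) + ((-4)·4 − 3·4) + (3·2 − 8·4)| = 14, so the area is 7.
Along each edge there are gcd(|Δx|,|Δy|)+1 lattice points, so counting each shared vertex once the boundary has gcd(12,2) + gcd(7,0) + gcd(5,2) = 2+7+1 = 10.
Scaling by 2 multiplies the area by 2² = 4 (so the new area is 28) and multiplies the boundary lattice-point count by 2, giving 20.
By Pick's theorem, the interior count of the dilated polygon is 28 − 20/2 + 1 = 19.

19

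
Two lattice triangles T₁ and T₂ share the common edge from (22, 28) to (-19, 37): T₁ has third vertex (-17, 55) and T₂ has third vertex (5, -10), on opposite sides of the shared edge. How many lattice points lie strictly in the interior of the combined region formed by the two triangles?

1231

The union is the simple quadrilateral with vertices (22, 28), (-17, 55), (-19, 37), (5, -10) in order.
Using the shoelace formula, 2A = |(22·55 − (-17)·28) + ((-17)·37 − (-19)·55) + ((-19)·(-10) − 5·37) + (5·28 − 22·(-10))| = 2467, so the area is 2467/2.
The number of boundary lattice points is Σ gcd(|Δx|,|Δy|) = gcd(39,27) + gcd(2,18) + gcd(24,47) + gcd(17,38) = 3+2+1+1 = 7.
By Pick's theorem I = A − B/2 + 1 = 2467/2 − 7/2 + 1 = 1231.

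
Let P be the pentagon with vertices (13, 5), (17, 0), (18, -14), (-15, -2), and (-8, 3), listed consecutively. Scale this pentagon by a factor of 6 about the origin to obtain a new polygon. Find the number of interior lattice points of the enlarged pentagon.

The shoelace formula gives twice the area as |(13·0 − 17·5) + (17·(-14) − 18·0) + (18·(-2) − (-15)·(-14)) + ((-15)·3 − (-8)·(-2)) + ((-8)·5 − 13·3)| = 709, so the area is 354.5.
The number of boundary lattice points is Σ gcd(|Δx|,|Δy|) = gcd(4,5) + gcd(1,14) + gcd(33,12) + gcd(7,5) + gcd(21,2) = 1+1+3+1+1 = 7.
Scaling by 6 multiplies the area by 6² = 36 (so the new area is 12762) and multiplies the boundary lattice-point count by 6, giving 42.
By Pick's theorem, the interior count of the dilated polygon is 12762 − 42/2 + 1 = 12742.

12742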